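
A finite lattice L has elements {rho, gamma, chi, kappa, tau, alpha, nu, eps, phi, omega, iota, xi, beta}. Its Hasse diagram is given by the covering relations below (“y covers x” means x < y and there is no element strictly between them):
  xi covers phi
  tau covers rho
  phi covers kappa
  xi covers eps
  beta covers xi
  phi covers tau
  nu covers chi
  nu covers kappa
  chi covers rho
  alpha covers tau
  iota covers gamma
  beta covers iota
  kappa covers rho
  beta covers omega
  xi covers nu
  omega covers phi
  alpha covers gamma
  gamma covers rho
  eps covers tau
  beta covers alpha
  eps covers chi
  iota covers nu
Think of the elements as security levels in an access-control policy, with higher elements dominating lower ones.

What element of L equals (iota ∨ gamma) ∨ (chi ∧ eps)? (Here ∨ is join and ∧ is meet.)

iota

iota ∨ gamma = iota
chi ∧ eps = chi
iota ∨ chi = iota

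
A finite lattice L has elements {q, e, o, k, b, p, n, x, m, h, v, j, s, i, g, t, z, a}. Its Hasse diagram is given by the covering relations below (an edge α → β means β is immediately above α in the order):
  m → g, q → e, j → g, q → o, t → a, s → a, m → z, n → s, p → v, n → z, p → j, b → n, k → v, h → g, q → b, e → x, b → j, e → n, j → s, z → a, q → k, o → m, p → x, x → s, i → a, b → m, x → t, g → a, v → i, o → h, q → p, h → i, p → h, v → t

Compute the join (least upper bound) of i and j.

Common upper bounds of {i, j}: a.
The least among these is a.

a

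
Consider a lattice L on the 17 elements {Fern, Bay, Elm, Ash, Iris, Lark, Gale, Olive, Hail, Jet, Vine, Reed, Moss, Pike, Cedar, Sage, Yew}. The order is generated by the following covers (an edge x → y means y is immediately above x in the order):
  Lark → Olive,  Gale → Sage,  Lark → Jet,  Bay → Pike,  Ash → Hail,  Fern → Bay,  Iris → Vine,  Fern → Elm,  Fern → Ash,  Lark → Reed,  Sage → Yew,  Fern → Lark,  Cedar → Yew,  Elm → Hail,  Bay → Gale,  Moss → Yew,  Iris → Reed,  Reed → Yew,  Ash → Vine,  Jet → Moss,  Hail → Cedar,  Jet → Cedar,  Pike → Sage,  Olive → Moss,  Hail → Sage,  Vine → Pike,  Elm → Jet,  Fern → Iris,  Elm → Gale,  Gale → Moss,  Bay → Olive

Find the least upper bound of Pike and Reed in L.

Yew

Common upper bounds of {Pike, Reed}: Yew.
The least among these is Yew.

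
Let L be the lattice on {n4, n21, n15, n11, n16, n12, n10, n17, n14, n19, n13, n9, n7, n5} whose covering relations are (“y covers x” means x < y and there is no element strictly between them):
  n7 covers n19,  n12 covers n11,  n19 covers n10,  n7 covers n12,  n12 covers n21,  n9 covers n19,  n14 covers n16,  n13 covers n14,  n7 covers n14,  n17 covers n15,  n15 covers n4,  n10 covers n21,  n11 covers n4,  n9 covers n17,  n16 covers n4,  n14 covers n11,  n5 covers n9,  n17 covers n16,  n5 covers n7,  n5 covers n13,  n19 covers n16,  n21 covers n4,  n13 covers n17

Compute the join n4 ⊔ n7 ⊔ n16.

n7

Common upper bounds of {n4, n7, n16}: n5, n7.
The least among these is n7.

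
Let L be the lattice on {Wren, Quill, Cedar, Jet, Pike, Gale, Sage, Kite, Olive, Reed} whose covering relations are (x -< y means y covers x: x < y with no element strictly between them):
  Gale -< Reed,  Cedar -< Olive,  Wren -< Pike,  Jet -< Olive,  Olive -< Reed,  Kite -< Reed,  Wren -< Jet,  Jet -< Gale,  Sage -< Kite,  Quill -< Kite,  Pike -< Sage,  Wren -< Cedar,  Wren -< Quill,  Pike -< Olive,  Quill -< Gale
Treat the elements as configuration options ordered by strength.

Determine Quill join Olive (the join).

Common upper bounds of {Quill, Olive}: Reed.
The least among these is Reed.

Reed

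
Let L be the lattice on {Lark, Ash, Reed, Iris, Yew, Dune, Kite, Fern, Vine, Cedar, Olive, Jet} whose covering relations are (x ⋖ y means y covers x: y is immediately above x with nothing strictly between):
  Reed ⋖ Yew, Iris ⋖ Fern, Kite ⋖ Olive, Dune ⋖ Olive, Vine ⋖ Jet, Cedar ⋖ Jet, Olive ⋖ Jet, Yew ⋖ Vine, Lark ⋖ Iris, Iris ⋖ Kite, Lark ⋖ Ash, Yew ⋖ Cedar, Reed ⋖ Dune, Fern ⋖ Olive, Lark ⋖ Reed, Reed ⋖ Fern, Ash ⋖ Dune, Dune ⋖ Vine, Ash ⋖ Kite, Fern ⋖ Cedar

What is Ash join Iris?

Kite

Common upper bounds of {Ash, Iris}: Jet, Kite, Olive.
The least among these is Kite.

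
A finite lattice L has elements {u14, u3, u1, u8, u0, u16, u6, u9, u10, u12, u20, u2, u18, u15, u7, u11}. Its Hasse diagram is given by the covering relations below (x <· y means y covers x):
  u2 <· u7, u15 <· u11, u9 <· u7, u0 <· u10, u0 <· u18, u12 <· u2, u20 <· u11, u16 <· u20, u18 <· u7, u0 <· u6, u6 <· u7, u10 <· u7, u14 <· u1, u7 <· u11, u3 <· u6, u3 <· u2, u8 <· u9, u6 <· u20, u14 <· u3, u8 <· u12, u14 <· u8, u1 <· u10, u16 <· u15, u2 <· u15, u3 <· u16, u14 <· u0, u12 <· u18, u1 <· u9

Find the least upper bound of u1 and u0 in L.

Common upper bounds of {u1, u0}: u10, u11, u7.
The least among these is u10.

u10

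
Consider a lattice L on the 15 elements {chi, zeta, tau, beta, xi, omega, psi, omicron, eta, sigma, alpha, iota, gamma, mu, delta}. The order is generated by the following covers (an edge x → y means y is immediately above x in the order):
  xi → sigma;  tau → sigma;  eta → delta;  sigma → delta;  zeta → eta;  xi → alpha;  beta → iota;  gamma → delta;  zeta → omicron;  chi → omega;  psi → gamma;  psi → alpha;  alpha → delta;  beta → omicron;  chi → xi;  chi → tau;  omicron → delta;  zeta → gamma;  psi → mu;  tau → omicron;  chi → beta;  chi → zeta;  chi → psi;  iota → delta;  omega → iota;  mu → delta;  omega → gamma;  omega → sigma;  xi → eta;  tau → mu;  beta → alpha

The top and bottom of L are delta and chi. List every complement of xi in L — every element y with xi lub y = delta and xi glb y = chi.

Need y with xi ∨ y = delta and xi ∧ y = chi.
Checking each element gives: gamma, iota, mu, omicron.

gamma, iota, mu, omicron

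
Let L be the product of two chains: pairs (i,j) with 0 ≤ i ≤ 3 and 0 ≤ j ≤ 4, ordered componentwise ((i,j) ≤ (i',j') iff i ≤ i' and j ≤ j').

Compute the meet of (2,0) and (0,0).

In a product of chains, the meet is componentwise min, giving (0,0).

(0,0)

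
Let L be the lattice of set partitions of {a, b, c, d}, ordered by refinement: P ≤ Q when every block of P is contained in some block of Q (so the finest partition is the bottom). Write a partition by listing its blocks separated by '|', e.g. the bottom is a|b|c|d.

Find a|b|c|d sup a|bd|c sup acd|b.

The join of a|b|c|d, a|bd|c, acd|b merges any blocks that overlap across the partitions, giving abcd.

abcd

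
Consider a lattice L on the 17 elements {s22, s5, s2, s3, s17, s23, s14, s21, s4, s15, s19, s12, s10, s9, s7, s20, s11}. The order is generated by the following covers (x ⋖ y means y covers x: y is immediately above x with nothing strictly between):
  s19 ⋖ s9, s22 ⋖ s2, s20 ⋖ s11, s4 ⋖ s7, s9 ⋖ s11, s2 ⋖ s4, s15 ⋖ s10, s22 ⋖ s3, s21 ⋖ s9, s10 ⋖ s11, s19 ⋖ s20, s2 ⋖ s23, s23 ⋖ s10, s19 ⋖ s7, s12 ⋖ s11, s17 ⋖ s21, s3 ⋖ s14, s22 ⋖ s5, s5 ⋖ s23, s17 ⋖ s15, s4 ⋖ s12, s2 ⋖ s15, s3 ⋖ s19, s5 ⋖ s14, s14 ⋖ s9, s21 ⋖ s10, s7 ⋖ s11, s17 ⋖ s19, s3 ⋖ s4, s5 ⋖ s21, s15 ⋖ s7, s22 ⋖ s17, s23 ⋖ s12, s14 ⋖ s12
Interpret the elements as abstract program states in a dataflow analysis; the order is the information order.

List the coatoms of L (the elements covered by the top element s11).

s10, s12, s20, s7, s9

The coatoms are exactly the elements covered by s11: s10, s12, s20, s7, s9.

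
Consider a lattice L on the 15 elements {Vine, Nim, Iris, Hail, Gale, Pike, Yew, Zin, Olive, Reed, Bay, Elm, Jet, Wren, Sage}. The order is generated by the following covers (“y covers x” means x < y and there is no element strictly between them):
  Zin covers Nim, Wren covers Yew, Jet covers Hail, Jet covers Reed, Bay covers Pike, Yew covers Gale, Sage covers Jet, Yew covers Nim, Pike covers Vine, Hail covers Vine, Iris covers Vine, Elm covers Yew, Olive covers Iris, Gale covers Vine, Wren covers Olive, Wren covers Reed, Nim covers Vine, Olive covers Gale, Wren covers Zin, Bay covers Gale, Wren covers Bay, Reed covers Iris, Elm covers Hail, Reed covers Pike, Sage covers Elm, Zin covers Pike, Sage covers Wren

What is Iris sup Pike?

Common upper bounds of {Iris, Pike}: Jet, Reed, Sage, Wren.
The least among these is Reed.

Reed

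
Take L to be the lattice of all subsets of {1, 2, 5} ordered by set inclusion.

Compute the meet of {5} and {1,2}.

Under ⊆, meet is intersection: {5} ∩ {1,2} = {}.

{}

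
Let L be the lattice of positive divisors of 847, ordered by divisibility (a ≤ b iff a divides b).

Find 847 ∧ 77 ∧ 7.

Common lower bounds of {847, 77, 7}: 1, 7.
The greatest among these is 7.

7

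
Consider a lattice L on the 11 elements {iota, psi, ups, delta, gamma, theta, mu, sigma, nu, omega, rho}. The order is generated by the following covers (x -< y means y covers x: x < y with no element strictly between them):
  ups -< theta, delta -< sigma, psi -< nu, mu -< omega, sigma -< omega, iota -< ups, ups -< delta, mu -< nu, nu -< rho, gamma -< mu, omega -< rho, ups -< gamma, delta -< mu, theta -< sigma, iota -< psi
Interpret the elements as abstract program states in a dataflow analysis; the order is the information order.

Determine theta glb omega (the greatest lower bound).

theta

Common lower bounds of {theta, omega}: iota, theta, ups.
The greatest among these is theta.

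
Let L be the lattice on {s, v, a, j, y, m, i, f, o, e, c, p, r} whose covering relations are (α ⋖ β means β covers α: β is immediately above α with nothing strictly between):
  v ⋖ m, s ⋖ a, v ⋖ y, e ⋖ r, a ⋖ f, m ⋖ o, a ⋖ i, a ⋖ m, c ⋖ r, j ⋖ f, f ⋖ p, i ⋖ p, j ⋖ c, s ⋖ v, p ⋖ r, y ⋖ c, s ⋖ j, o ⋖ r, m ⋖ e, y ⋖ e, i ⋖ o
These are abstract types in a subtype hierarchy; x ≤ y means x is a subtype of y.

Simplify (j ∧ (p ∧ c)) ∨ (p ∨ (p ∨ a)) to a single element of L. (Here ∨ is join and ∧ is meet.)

p ∧ c = j
j ∧ j = j
p ∨ a = p
p ∨ p = p
j ∨ p = p

p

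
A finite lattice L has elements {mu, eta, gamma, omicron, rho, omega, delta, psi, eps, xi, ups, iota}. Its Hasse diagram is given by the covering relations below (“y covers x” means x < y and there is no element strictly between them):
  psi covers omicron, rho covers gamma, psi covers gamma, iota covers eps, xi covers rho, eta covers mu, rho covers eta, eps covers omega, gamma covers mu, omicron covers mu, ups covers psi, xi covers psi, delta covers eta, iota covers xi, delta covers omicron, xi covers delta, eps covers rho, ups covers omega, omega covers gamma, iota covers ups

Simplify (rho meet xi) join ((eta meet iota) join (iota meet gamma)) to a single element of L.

rho

rho ∧ xi = rho
eta ∧ iota = eta
iota ∧ gamma = gamma
eta ∨ gamma = rho
rho ∨ rho = rho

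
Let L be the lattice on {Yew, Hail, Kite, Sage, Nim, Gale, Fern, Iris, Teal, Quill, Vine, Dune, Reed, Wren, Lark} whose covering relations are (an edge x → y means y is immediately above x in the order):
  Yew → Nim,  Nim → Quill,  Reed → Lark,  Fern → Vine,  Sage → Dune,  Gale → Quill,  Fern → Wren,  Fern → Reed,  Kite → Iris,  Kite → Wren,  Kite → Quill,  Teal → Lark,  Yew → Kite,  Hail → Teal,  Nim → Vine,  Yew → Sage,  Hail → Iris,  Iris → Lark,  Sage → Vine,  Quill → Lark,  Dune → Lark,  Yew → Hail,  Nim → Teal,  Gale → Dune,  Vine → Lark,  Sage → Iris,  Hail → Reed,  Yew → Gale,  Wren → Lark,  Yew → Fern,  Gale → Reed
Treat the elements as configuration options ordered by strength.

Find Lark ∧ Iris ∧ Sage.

Sage

Common lower bounds of {Lark, Iris, Sage}: Sage, Yew.
The greatest among these is Sage.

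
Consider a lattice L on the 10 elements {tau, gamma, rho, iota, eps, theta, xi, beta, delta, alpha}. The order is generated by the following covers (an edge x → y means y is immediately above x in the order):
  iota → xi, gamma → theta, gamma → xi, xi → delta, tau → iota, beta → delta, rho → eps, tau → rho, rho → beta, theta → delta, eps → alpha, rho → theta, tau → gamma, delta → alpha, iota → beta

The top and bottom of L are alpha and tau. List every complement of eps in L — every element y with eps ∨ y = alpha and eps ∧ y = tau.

gamma, iota, xi

Need y with eps ∨ y = alpha and eps ∧ y = tau.
Checking each element gives: gamma, iota, xi.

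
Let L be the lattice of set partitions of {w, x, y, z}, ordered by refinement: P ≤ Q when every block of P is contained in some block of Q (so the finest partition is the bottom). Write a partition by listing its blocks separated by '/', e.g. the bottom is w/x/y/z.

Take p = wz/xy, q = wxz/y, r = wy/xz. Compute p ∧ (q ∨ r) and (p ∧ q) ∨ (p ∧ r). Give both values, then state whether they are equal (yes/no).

q ∨ r = wxyz, so p ∧ (q ∨ r) = wz/xy ∧ wxyz = wz/xy.
p ∧ q = wz/x/y and p ∧ r = w/x/y/z, so (p ∧ q) ∨ (p ∧ r) = wz/x/y ∨ w/x/y/z = wz/x/y.
Equal: no.

wz/xy; wz/x/y; no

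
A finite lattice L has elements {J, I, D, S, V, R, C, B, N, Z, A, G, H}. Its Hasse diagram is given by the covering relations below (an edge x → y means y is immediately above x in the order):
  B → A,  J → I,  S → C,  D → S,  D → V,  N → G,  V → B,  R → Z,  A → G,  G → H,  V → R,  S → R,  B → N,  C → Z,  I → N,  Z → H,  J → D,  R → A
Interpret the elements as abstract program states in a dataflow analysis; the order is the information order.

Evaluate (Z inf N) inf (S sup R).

V

Z ∧ N = V
S ∨ R = R
V ∧ R = V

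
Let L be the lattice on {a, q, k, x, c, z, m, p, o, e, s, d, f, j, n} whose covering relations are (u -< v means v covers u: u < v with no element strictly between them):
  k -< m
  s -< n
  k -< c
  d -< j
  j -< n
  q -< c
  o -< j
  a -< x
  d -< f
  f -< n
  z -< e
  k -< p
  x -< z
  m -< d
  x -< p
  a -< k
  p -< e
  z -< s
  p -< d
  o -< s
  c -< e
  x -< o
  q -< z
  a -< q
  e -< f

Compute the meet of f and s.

z

Common lower bounds of {f, s}: a, q, x, z.
The greatest among these is z.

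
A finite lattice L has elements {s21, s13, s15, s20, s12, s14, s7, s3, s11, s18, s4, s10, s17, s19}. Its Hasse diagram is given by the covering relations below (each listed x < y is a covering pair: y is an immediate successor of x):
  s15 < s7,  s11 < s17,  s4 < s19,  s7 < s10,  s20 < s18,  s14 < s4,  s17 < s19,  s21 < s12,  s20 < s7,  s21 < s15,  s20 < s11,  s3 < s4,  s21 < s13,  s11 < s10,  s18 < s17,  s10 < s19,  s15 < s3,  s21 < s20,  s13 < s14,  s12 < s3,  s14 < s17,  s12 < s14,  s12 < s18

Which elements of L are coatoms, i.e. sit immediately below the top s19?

s10, s17, s4

The coatoms are exactly the elements covered by s19: s10, s17, s4.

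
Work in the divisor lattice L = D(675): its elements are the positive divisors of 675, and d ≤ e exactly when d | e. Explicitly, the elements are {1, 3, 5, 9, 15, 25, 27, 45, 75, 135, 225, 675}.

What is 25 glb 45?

5

Common lower bounds of {25, 45}: 1, 5.
The greatest among these is 5.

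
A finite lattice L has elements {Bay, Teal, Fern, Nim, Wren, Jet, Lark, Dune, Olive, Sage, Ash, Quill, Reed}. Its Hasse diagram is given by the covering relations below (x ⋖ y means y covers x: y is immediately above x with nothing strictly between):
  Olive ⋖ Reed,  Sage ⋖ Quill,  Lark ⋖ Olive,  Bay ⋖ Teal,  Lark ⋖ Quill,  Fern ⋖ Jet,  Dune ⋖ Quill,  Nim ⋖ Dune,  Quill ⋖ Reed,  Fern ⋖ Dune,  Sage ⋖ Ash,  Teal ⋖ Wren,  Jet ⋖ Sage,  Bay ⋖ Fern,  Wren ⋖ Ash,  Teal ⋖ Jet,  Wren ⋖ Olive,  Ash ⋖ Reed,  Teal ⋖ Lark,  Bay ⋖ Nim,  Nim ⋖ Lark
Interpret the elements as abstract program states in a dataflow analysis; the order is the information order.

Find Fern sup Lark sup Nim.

Common upper bounds of {Fern, Lark, Nim}: Quill, Reed.
The least among these is Quill.

Quill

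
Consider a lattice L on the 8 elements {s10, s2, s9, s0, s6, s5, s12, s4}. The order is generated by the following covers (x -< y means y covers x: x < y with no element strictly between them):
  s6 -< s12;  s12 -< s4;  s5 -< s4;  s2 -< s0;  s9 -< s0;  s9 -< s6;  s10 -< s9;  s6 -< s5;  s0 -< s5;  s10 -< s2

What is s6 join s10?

s6

Common upper bounds of {s6, s10}: s12, s4, s5, s6.
The least among these is s6.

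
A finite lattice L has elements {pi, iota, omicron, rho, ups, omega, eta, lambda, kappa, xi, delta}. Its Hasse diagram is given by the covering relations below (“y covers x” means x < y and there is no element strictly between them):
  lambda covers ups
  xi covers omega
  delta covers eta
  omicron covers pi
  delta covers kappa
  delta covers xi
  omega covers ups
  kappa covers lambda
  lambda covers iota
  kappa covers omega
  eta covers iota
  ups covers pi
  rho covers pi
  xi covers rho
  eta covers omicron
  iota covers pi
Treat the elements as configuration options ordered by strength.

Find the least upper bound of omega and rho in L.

xi

Common upper bounds of {omega, rho}: delta, xi.
The least among these is xi.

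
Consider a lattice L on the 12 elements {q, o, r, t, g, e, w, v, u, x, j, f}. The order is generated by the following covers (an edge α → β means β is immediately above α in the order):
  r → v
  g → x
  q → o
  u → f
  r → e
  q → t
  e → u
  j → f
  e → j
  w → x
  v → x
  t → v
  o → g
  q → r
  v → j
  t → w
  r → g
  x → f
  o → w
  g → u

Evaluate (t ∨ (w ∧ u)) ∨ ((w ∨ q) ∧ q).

w

w ∧ u = o
t ∨ o = w
w ∨ q = w
w ∧ q = q
w ∨ q = w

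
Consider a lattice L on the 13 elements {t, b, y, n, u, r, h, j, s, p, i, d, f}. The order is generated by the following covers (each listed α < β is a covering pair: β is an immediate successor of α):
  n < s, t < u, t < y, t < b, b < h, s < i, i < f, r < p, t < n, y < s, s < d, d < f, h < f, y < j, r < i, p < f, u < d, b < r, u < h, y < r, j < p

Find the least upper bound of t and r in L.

r

Common upper bounds of {t, r}: f, i, p, r.
The least among these is r.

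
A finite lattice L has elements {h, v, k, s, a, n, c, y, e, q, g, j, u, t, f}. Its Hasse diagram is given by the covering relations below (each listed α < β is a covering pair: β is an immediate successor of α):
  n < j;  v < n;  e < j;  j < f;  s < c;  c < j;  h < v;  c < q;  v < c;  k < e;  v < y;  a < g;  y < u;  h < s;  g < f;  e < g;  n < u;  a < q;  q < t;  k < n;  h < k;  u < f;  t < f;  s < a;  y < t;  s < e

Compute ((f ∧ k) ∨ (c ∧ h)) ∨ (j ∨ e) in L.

f ∧ k = k
c ∧ h = h
k ∨ h = k
j ∨ e = j
k ∨ j = j

j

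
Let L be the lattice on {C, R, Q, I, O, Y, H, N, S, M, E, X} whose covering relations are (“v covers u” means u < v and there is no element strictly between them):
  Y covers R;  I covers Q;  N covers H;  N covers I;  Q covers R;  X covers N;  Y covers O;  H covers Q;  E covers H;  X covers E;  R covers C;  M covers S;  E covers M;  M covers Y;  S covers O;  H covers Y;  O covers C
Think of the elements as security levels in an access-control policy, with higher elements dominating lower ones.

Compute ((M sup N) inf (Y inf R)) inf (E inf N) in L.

M ∨ N = X
Y ∧ R = R
X ∧ R = R
E ∧ N = H
R ∧ H = R

R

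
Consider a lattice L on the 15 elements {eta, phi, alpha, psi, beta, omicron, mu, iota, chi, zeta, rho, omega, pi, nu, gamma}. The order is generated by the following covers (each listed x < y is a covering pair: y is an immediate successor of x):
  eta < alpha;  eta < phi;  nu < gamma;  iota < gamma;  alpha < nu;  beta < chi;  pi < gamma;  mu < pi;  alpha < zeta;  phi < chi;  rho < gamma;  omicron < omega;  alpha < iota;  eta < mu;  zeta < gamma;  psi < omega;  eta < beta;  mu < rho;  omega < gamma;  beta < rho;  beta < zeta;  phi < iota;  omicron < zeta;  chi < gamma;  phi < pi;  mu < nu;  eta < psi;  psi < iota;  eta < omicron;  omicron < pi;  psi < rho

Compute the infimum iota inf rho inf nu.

Common lower bounds of {iota, rho, nu}: eta.
The greatest among these is eta.

eta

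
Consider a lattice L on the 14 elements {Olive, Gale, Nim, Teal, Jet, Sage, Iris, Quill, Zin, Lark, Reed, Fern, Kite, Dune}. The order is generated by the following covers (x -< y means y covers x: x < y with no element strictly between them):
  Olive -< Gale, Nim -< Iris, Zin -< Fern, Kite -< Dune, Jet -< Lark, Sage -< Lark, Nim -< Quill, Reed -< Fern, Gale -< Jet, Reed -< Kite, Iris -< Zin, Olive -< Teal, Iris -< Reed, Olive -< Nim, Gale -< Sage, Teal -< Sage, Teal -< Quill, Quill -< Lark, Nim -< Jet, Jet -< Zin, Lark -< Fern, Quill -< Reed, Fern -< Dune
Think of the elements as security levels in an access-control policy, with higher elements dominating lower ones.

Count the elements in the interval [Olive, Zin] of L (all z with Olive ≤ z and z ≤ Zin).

6

The interval [Olive, Zin] = {Gale, Iris, Jet, Nim, Olive, Zin}, which has 6 elements.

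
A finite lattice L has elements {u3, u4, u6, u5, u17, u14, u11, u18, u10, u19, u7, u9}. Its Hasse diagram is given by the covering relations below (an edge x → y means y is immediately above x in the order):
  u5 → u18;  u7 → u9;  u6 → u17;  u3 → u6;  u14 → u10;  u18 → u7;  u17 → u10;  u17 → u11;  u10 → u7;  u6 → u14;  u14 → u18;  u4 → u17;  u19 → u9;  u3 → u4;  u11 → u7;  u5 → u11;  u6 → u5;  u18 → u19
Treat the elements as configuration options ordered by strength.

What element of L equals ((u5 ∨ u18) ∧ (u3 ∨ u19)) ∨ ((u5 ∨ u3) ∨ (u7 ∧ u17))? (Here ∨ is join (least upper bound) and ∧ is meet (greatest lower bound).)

u5 ∨ u18 = u18
u3 ∨ u19 = u19
u18 ∧ u19 = u18
u5 ∨ u3 = u5
u7 ∧ u17 = u17
u5 ∨ u17 = u11
u18 ∨ u11 = u7

u7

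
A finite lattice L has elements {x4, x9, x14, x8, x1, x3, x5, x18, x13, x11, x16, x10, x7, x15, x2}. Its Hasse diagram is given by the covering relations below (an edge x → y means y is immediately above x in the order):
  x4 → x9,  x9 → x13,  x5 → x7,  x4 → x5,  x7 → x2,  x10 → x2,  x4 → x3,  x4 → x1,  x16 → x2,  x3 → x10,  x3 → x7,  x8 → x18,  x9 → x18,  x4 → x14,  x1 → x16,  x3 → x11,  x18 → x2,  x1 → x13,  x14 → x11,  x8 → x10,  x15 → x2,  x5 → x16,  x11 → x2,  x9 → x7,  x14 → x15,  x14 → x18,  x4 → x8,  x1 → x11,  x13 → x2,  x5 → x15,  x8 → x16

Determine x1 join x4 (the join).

x1

Common upper bounds of {x1, x4}: x1, x11, x13, x16, x2.
The least among these is x1.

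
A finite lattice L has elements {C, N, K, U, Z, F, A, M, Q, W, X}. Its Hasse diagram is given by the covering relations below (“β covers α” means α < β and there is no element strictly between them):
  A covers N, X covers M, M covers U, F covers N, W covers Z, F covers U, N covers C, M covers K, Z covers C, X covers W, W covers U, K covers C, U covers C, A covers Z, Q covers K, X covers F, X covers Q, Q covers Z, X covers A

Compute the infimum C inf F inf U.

C

Common lower bounds of {C, F, U}: C.
The greatest among these is C.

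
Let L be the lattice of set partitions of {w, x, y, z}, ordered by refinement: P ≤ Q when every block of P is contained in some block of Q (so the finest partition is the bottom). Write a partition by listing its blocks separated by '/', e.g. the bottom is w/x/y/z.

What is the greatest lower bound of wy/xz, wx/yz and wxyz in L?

Common lower bounds of {wy/xz, wx/yz, wxyz}: w/x/y/z.
The greatest among these is w/x/y/z.

w/x/y/z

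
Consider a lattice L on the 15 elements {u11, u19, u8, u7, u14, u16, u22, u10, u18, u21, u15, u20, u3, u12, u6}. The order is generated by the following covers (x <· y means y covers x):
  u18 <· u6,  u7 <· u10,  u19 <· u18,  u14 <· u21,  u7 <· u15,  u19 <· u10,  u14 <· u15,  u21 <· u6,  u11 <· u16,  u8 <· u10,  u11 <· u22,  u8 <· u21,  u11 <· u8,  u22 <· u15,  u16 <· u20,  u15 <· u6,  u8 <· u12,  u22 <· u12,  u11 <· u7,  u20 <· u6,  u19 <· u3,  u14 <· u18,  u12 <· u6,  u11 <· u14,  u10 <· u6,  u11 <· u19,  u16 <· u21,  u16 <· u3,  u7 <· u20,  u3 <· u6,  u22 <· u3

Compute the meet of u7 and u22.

u11

Common lower bounds of {u7, u22}: u11.
The greatest among these is u11.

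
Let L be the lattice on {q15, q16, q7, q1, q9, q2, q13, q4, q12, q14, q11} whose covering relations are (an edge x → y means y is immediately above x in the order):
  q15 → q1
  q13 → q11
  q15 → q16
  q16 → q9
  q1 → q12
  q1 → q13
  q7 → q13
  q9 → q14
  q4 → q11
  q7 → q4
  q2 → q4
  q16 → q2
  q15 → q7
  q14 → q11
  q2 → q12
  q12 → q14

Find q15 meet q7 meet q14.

q15

Common lower bounds of {q15, q7, q14}: q15.
The greatest among these is q15.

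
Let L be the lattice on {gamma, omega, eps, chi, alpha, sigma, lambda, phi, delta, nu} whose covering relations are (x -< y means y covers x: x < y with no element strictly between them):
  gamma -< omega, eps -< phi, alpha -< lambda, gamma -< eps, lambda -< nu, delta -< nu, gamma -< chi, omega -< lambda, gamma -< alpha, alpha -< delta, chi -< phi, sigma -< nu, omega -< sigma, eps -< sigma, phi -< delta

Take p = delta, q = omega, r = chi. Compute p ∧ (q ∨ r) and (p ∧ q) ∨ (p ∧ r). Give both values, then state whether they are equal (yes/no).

delta; chi; no

q ∨ r = nu, so p ∧ (q ∨ r) = delta ∧ nu = delta.
p ∧ q = gamma and p ∧ r = chi, so (p ∧ q) ∨ (p ∧ r) = gamma ∨ chi = chi.
Equal: no.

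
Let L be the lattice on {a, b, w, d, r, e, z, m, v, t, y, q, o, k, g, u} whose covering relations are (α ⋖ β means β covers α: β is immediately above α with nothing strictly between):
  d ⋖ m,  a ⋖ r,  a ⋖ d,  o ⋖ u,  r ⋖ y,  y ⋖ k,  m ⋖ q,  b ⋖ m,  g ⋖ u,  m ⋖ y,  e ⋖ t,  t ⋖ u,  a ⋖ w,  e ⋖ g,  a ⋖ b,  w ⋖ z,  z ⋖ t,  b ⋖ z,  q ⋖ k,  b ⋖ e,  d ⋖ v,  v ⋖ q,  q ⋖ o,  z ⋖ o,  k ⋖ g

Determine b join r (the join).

y

Common upper bounds of {b, r}: g, k, u, y.
The least among these is y.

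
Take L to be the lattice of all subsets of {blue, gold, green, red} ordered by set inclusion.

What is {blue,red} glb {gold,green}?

∅

Common lower bounds of {{blue,red}, {gold,green}}: ∅.
The greatest among these is ∅.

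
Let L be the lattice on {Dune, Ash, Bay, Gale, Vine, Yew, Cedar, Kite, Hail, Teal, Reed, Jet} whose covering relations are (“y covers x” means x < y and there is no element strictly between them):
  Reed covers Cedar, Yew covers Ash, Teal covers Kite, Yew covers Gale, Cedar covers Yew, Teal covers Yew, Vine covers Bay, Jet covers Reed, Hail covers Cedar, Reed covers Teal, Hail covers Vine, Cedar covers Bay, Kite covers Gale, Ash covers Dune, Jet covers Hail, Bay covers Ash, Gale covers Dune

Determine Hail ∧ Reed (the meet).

Cedar

Common lower bounds of {Hail, Reed}: Ash, Bay, Cedar, Dune, Gale, Yew.
The greatest among these is Cedar.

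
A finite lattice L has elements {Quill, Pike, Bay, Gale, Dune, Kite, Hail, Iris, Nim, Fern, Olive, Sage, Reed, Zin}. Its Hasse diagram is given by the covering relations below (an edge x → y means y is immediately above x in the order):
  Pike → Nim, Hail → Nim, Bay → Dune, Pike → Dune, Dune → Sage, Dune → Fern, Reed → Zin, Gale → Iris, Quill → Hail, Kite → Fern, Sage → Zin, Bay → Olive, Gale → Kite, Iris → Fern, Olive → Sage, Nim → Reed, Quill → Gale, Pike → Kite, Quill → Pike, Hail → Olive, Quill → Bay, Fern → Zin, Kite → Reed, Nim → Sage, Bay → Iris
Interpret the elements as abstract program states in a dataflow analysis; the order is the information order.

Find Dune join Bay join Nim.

Common upper bounds of {Dune, Bay, Nim}: Sage, Zin.
The least among these is Sage.

Sage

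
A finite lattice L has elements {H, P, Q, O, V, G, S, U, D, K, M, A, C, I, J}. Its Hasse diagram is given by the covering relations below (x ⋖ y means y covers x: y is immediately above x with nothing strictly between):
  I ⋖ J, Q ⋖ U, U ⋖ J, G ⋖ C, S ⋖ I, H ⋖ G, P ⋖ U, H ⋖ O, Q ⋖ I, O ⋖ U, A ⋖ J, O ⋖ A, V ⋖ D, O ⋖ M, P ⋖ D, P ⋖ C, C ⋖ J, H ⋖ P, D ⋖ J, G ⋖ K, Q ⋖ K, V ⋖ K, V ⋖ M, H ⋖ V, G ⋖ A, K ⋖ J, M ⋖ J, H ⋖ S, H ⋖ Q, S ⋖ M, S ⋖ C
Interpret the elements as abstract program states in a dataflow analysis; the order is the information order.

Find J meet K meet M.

V

Common lower bounds of {J, K, M}: H, V.
The greatest among these is V.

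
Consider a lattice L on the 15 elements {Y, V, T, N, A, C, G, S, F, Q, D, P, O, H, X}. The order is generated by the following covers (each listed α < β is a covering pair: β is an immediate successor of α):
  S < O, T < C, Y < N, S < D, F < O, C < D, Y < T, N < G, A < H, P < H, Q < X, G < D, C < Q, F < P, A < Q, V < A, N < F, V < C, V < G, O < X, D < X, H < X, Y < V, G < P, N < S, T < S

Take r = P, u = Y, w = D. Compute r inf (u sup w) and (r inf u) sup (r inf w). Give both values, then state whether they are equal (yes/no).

G; G; yes

u sup w = D, so r inf (u sup w) = P inf D = G.
r inf u = Y and r inf w = G, so (r inf u) sup (r inf w) = Y sup G = G.
Equal: yes.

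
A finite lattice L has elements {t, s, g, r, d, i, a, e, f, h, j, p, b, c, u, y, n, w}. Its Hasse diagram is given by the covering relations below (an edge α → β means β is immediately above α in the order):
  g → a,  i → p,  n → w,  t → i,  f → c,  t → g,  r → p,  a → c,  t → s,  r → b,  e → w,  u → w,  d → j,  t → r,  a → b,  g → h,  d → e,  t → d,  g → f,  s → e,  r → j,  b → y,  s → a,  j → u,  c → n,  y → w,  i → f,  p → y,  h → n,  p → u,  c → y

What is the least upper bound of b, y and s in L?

Common upper bounds of {b, y, s}: w, y.
The least among these is y.

y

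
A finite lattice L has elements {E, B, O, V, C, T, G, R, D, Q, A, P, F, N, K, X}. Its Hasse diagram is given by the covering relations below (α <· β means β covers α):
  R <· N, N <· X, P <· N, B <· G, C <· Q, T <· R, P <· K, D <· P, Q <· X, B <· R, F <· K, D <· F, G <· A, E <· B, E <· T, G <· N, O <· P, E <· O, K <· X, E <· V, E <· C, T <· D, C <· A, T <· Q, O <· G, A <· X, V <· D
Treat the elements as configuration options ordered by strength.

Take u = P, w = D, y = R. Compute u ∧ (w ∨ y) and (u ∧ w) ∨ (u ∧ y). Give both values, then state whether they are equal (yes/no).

w ∨ y = N, so u ∧ (w ∨ y) = P ∧ N = P.
u ∧ w = D and u ∧ y = T, so (u ∧ w) ∨ (u ∧ y) = D ∨ T = D.
Equal: no.

P; D; no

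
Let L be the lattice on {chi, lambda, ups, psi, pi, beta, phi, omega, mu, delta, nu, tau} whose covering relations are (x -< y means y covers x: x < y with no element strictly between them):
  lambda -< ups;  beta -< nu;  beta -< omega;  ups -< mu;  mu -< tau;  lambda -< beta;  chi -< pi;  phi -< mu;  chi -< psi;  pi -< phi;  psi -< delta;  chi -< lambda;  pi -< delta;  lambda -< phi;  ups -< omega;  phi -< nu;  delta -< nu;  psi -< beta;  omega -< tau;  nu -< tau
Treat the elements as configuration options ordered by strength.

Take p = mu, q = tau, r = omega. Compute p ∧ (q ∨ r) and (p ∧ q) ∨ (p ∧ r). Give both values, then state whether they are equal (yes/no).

mu; mu; yes

q ∨ r = tau, so p ∧ (q ∨ r) = mu ∧ tau = mu.
p ∧ q = mu and p ∧ r = ups, so (p ∧ q) ∨ (p ∧ r) = mu ∨ ups = mu.
Equal: yes.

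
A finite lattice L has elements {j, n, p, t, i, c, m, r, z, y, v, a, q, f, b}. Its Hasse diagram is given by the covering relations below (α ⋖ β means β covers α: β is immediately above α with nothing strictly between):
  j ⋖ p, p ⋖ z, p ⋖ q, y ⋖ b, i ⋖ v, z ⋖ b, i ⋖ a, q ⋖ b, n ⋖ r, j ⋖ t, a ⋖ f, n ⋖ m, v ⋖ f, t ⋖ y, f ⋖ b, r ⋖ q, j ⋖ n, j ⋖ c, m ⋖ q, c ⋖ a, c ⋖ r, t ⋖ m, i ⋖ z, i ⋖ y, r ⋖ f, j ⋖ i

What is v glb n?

j

Common lower bounds of {v, n}: j.
The greatest among these is j.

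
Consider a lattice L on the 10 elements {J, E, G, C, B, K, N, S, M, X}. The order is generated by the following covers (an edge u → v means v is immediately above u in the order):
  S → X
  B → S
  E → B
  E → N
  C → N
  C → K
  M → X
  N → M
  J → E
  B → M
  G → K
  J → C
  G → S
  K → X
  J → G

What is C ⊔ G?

K

Common upper bounds of {C, G}: K, X.
The least among these is K.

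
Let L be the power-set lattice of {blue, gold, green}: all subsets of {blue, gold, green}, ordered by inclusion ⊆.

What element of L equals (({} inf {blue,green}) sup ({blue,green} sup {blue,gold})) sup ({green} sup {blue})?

{} ∧ {blue,green} = {}
{blue,green} ∨ {blue,gold} = {blue,gold,green}
{} ∨ {blue,gold,green} = {blue,gold,green}
{green} ∨ {blue} = {blue,green}
{blue,gold,green} ∨ {blue,green} = {blue,gold,green}

{blue,gold,green}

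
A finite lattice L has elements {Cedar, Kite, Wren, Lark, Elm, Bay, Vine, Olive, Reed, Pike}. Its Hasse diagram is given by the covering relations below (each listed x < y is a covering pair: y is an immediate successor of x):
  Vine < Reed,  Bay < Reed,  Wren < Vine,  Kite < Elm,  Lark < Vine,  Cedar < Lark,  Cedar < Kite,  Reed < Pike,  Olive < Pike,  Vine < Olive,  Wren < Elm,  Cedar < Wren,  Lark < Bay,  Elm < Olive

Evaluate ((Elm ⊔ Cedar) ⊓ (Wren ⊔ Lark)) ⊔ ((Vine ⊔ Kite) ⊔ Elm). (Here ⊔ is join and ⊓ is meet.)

Olive

Elm ∨ Cedar = Elm
Wren ∨ Lark = Vine
Elm ∧ Vine = Wren
Vine ∨ Kite = Olive
Olive ∨ Elm = Olive
Wren ∨ Olive = Olive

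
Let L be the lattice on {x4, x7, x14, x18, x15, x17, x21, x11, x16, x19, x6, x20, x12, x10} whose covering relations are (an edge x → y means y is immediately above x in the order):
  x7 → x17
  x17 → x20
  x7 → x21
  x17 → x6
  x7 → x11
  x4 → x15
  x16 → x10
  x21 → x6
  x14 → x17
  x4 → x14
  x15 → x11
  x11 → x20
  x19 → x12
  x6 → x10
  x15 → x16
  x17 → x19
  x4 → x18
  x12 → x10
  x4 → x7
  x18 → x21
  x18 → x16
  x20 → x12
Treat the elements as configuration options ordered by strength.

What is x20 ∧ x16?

x15

Common lower bounds of {x20, x16}: x15, x4.
The greatest among these is x15.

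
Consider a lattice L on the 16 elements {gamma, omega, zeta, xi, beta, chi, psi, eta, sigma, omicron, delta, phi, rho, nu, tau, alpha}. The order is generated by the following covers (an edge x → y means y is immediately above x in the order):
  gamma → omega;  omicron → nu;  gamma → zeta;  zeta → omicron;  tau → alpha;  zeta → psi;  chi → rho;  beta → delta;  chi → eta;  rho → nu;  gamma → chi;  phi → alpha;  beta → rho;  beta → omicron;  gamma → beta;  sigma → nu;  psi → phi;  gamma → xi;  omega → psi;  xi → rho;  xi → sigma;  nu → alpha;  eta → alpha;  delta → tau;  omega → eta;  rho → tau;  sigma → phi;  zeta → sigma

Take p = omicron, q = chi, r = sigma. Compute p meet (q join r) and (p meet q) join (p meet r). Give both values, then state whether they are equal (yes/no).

q join r = nu, so p meet (q join r) = omicron meet nu = omicron.
p meet q = gamma and p meet r = zeta, so (p meet q) join (p meet r) = gamma join zeta = zeta.
Equal: no.

omicron; zeta; no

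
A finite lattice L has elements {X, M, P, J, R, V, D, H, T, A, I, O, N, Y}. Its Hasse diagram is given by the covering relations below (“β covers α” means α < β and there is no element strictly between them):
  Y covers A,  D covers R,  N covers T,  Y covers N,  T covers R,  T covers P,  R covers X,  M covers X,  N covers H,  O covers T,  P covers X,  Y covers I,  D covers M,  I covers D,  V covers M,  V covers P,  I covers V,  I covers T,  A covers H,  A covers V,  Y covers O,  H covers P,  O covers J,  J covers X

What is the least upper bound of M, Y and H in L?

Common upper bounds of {M, Y, H}: Y.
The least among these is Y.

Y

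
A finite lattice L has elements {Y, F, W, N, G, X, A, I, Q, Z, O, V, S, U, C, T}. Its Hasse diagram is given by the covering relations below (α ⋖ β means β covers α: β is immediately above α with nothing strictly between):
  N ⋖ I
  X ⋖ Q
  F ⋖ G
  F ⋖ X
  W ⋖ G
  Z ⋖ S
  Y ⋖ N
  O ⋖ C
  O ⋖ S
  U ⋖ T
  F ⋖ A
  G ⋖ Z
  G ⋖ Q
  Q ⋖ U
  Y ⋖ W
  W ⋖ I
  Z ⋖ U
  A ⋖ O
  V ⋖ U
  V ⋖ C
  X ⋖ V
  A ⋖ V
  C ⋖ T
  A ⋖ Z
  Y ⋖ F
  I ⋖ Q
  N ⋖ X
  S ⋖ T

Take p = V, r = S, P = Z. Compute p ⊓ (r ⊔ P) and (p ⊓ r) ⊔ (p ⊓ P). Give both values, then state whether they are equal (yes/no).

r ⊔ P = S, so p ⊓ (r ⊔ P) = V ⊓ S = A.
p ⊓ r = A and p ⊓ P = A, so (p ⊓ r) ⊔ (p ⊓ P) = A ⊔ A = A.
Equal: yes.

A; A; yes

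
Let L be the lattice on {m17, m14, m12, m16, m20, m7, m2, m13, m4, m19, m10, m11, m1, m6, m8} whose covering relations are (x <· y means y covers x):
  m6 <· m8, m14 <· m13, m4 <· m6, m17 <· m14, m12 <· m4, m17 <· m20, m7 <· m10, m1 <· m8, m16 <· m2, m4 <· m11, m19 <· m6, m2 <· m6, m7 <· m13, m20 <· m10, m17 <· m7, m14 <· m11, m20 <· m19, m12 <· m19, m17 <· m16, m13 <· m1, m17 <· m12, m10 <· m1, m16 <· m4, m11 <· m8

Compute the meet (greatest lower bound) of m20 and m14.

m17

Common lower bounds of {m20, m14}: m17.
The greatest among these is m17.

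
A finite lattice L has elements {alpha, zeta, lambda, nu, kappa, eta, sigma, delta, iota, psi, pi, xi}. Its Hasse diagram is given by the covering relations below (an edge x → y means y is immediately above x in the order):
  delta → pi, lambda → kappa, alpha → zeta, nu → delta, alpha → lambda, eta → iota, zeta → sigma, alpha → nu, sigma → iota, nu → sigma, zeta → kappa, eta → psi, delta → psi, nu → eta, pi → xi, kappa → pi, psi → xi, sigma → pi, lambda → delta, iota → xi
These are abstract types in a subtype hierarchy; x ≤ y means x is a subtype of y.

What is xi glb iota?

Common lower bounds of {xi, iota}: alpha, eta, iota, nu, sigma, zeta.
The greatest among these is iota.

iota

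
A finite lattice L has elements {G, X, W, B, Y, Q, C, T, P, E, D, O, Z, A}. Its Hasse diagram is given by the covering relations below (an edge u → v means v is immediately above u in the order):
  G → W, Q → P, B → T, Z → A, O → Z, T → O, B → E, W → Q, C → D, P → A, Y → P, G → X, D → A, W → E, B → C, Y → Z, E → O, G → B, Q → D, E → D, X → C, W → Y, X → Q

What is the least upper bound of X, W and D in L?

D

Common upper bounds of {X, W, D}: A, D.
The least among these is D.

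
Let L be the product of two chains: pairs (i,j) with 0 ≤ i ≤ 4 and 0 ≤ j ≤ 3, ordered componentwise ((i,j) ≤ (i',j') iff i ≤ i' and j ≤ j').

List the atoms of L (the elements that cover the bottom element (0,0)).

The atoms are exactly the elements that cover (0,0): (0,1), (1,0).

(0,1), (1,0)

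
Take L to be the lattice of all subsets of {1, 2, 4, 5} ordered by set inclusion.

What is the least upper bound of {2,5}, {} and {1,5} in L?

{1,2,5}

Under ⊆, join is union: {2,5} ∪ {} ∪ {1,5} = {1,2,5}.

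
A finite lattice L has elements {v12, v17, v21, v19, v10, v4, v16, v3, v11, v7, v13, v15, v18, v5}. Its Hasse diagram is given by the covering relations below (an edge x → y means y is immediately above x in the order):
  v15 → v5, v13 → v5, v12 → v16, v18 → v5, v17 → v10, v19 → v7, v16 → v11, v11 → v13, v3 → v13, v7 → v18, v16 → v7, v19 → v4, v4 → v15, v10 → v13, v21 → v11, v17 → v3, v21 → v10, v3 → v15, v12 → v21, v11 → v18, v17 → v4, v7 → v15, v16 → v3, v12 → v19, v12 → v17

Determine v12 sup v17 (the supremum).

Common upper bounds of {v12, v17}: v10, v13, v15, v17, v3, v4, v5.
The least among these is v17.

v17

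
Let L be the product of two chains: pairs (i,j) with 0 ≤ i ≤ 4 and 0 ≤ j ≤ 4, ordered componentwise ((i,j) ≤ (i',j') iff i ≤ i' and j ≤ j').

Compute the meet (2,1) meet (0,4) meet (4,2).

(0,1)

Common lower bounds of {(2,1), (0,4), (4,2)}: (0,0), (0,1).
The greatest among these is (0,1).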